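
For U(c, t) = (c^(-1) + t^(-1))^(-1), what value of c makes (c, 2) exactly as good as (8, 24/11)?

c = 12

U depends on (c, t) only through S = c^(-1) + t^(-1), so equal utility means equal S. At (8, 24/11): S = 7/12.
With t = 2: 2^(-1) = 0.5, so c^(-1) = 7/12 − 0.5 = 1/12.
Hence c = 1/(1/12) = 12.
Check: U(12, 2) = 1.7143.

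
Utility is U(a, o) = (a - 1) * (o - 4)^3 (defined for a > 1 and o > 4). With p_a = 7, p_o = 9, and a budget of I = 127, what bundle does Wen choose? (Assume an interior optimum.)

MU_a = (o−4)^3, MU_o = 3·(a−1)·(o−4)^2.
MRS = (1/3)·(o−4)/(a−1).
Tangency: set MRS = p_a/p_o = 7/9.
So (1/3)·(o − 4)/(a − 1) = 7/9, i.e. (o − 4) = (7/3)·(a − 1).
Rewrite the budget in excess-of-subsistence terms: 7·(a − 1) + 9·(o − 4) = 127 − 7·1 − 9·4 = 84.
Substituting, 28·(a − 1) = 84, so a − 1 = 3 and a* = 4.
Then o − 4 = (7/3)·3 = 7, so o* = 11.

a* = 4, o* = 11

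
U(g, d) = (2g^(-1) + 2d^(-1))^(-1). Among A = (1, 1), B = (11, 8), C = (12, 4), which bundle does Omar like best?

Bundle B

Evaluate utility at each bundle:
U(A) = 0.250.
U(B) = 2.316.
U(C) = 1.500.
Highest utility is B, so B ≻ C ≻ A.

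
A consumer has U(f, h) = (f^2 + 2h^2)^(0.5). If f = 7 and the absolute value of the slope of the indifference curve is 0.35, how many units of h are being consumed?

h = 10

For CES with ρ = 2, MRS = (1/2)·(h/f)^(-1).
Setting (1/2)·(h/7)^(-1) = 0.35 gives (h/7)^(-1) = 0.7, so h/7 = 10/7 and h = 10.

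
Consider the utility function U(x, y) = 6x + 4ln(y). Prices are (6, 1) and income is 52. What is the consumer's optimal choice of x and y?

MU_x = 6, MU_y = 4/y.
MRS = 6 ÷ (4/y).
Tangency: set MRS = p_x/p_y = 6/1 = 6.
MRS depends only on y: 1.5·y = 6 ⇒ y* = 6/1.5 = 4.
From the budget, 6·x = 52 − 1·4 = 48, so x* = 8.

x* = 8, y* = 4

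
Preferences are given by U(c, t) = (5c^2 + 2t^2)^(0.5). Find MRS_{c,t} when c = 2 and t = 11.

MRS = 5/11

For CES with ρ = 2, MRS = (5/2)·(t/c)^(-1).
At (2, 11): MRS = 5/11.
The indifference curve has slope −5/11 at this bundle.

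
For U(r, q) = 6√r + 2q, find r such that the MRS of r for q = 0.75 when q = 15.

r = 4

MU_r = 6/(2√r), MU_q = 2.
MRS = 6/(2√r) ÷ 2.
MRS depends only on r: 1.5/√r = 0.75 ⇒ √r = 1.5/0.75 = 2 ⇒ r = 4.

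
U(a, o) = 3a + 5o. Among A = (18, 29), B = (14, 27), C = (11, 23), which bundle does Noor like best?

Evaluate utility at each bundle:
U(A) = 199.
U(B) = 177.
U(C) = 148.
Highest utility is A, so A ≻ B ≻ C.

Bundle A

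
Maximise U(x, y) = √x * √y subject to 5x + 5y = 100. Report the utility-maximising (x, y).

MU_x = 0.5·x^(-0.5)·√y and MU_y = 0.5·√x·y^(-0.5).
MRS = MU_x/MU_y = y/x.
Tangency: set MRS = p_x/p_y = 5/5 = 1.
So y/x = 1, i.e. y = x.
Substitute into the budget 5·x + 5·y = 100: 10·x = 100, so x* = 10.
Then y* = 10.

x* = 10, y* = 10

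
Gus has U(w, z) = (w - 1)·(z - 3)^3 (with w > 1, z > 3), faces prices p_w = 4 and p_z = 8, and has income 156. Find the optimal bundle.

w* = 9, z* = 15

MU_w = (z−3)^3, MU_z = 3·(w−1)·(z−3)^2.
MRS = (1/3)·(z−3)/(w−1).
Tangency: set MRS = p_w/p_z = 4/8 = 0.5.
So (1/3)·(z − 3)/(w − 1) = 0.5, i.e. (z − 3) = 1.5·(w − 1).
Rewrite the budget in excess-of-subsistence terms: 4·(w − 1) + 8·(z − 3) = 156 − 4·1 − 8·3 = 128.
Substituting, 16·(w − 1) = 128, so w − 1 = 8 and w* = 9.
Then z − 3 = 1.5·8 = 12, so z* = 15.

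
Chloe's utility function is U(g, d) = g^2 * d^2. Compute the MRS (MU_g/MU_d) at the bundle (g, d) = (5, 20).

MU_g = 2·g·d^2 and MU_d = 2·g^2·d.
MRS = MU_g/MU_d = d/g.
At (5, 20): MRS = 4.
That is, one extra unit of g is worth 4 units of d at the margin.

MRS = 4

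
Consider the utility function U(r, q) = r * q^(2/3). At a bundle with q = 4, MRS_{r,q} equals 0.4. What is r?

MU_r = q^(2/3) and MU_q = 2/3·r·q^(-1/3).
MRS = MU_r/MU_q = (1.5)·q/r.
Substitute q = 4: MRS = 6/r. Setting 6/r = 0.4 gives r = 6/0.4 = 15.

r = 15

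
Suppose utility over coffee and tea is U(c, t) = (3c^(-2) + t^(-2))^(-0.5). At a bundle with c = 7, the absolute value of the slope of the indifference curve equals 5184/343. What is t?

For CES with ρ = -2, MRS = (3/1)·(t/c)^3.
Setting (3/1)·(t/7)^3 = 5184/343 gives (t/7)^3 = 1728/343, so t/7 = 12/7 and t = 12.

t = 12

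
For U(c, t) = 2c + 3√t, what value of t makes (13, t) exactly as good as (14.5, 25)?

t = 36

U(14.5, 25) = 44.
Set U(13, t) = 44 and solve.
With c = 13: 3√t = 44 − 2·13 = 18, so √t = 6 and t = 36.
Check: U(13, 36) = 44.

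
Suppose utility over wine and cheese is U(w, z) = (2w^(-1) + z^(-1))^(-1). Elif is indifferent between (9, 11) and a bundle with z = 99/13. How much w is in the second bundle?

U depends on (w, z) only through S = 2w^(-1) + z^(-1), so equal utility means equal S. At (9, 11): S = 31/99.
With z = 99/13: (99/13)^(-1) = 13/99, so 2w^(-1) = 31/99 − 13/99 = 2/11, i.e. w^(-1) = 1/11.
Hence w = 1/(1/11) = 11.
Check: U(11, 99/13) = 3.1935.

w = 11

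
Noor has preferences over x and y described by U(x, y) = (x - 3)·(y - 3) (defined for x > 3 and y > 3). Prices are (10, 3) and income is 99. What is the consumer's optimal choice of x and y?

x* = 6, y* = 13

MU_x = (y−3), MU_y = (x−3).
MRS = (y−3)/(x−3).
Tangency: set MRS = p_x/p_y = 10/3.
So (y − 3)/(x − 3) = 10/3, i.e. (y − 3) = (10/3)·(x − 3).
Rewrite the budget in excess-of-subsistence terms: 10·(x − 3) + 3·(y − 3) = 99 − 10·3 − 3·3 = 60.
Substituting, 20·(x − 3) = 60, so x − 3 = 3 and x* = 6.
Then y − 3 = (10/3)·3 = 10, so y* = 13.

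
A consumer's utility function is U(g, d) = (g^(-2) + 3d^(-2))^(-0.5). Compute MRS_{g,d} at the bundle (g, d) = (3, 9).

For CES with ρ = -2, MRS = (1/3)·(d/g)^3.
At (3, 9): MRS = 9.
The indifference curve has slope −9 at this bundle.

MRS = 9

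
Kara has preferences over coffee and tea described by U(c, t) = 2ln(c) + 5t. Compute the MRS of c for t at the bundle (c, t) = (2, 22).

MRS = 0.2

MU_c = 2/c, MU_t = 5.
MRS = 2/c ÷ 5.
At (2, 22): MRS = 0.2.
The indifference curve has slope −0.2 at this bundle.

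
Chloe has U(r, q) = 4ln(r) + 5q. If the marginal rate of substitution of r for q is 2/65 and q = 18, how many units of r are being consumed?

r = 26

MU_r = 4/r, MU_q = 5.
MRS = 4/r ÷ 5.
MRS depends only on r: 0.8/r = 2/65 ⇒ r = 0.8/(2/65) = 26.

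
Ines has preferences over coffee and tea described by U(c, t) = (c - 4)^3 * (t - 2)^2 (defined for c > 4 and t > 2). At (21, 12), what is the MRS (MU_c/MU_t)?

MRS = 15/17

MU_c = 3·(c−4)^2·(t−2)^2, MU_t = 2·(c−4)^3·(t−2).
MRS = (3/2)·(t−2)/(c−4).
At (21, 12): MRS = 15/17.
So at (21, 12) the consumer would give up 15/17 units of t for one more unit of c.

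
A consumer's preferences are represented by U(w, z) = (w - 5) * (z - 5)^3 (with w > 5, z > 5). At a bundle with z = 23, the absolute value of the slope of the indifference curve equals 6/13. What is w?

MU_w = (z−5)^3, MU_z = 3·(w−5)·(z−5)^2.
MRS = (1/3)·(z−5)/(w−5).
Substitute z = 23: MRS = 6/(w − 5). Setting this equal to 6/13 gives w − 5 = 6/(6/13) = 13, so w = 18.

w = 18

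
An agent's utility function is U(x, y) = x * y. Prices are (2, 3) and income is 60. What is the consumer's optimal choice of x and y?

MU_x = y and MU_y = x.
MRS = MU_x/MU_y = y/x.
Tangency: set MRS = p_x/p_y = 2/3.
So y/x = 2/3, i.e. y = (2/3)·x.
Substitute into the budget 2·x + 3·y = 60: 4·x = 60, so x* = 15.
Then y* = (2/3)·15 = 10.

x* = 15, y* = 10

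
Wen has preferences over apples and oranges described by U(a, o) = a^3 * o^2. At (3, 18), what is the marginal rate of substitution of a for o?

MU_a = 3·a^2·o^2 and MU_o = 2·a^3·o.
MRS = MU_a/MU_o = (3/2)·o/a.
At (3, 18): MRS = 9.
The indifference curve has slope −9 at this bundle.

MRS = 9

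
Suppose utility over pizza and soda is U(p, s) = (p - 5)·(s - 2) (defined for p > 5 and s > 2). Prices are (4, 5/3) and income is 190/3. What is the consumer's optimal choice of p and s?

p* = 10, s* = 14

MU_p = (s−2), MU_s = (p−5).
MRS = (s−2)/(p−5).
Tangency: set MRS = p_p/p_s = 4/(5/3) = 2.4.
So (s − 2)/(p − 5) = 2.4, i.e. (s − 2) = 2.4·(p − 5).
Rewrite the budget in excess-of-subsistence terms: 4·(p − 5) + (5/3)·(s − 2) = 190/3 − 4·5 − (5/3)·2 = 40.
Substituting, 8·(p − 5) = 40, so p − 5 = 5 and p* = 10.
Then s − 2 = 2.4·5 = 12, so s* = 14.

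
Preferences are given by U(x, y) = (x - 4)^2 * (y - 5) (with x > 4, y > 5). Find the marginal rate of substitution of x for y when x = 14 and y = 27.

MRS = 4.4

MU_x = 2·(x−4)·(y−5), MU_y = (x−4)^2.
MRS = (2/1)·(y−5)/(x−4).
At (14, 27): MRS = 4.4.
So at (14, 27) the consumer would give up 4.4 units of y for one more unit of x.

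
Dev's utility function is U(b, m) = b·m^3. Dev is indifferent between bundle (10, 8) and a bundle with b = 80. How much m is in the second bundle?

U(10, 8) = 5120.
Set U(80, m) = 5120 and solve.
With b = 80: m^3 = 5120/80 = 64; taking the cube root, m = 4.
Check: U(80, 4) = 5120.

m = 4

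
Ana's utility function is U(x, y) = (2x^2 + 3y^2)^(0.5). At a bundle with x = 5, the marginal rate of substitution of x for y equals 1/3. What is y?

For CES with ρ = 2, MRS = (2/3)·(y/x)^(-1).
Setting (2/3)·(y/5)^(-1) = 1/3 gives (y/5)^(-1) = 0.5, so y/5 = 2 and y = 10.

y = 10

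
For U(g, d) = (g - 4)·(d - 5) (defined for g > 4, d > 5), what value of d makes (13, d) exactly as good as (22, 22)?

d = 39

U(22, 22) = 306.
Set U(13, d) = 306 and solve.
With g = 13: (13 − 4) = 9, so (d − 5) = 306/9 = 34.
So d = 5 + 34 = 39.
Check: U(13, 39) = 306.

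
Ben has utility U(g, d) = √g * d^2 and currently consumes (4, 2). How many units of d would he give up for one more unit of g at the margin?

MU_g = 0.5·g^(-0.5)·d^2 and MU_d = 2·√g·d.
MRS = MU_g/MU_d = (0.25)·d/g.
At (4, 2): MRS = 0.125.
That is, one extra unit of g is worth 0.125 units of d at the margin.

MRS = 0.125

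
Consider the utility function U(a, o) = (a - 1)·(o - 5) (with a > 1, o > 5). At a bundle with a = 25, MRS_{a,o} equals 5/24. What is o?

o = 10

MU_a = (o−5), MU_o = (a−1).
MRS = (o−5)/(a−1).
Substitute a = 25: MRS = (o − 5)/24. Setting this equal to 5/24 gives o − 5 = (5/24)·24 = 5, so o = 10.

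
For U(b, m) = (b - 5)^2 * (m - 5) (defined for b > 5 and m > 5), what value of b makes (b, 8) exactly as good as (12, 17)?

b = 19

U(12, 17) = 588.
Set U(b, 8) = 588 and solve.
With m = 8: (8 − 5) = 3, so (b − 5)^2 = 588/3 = 196.
Taking the square root (with b > 5): b − 5 = 14, so b = 19.
Check: U(19, 8) = 588.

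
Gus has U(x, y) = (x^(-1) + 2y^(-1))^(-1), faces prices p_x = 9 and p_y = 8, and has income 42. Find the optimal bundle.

x* = 2, y* = 3

For CES with ρ = -1, MRS = (1/2)·(y/x)^2.
Tangency: set MRS = p_x/p_y = 9/8 = 1.125.
So (y/x)^2 = 2.25; taking the square root, y/x = 1.5, i.e. y = 1.5·x.
Substitute into the budget 9·x + 8·y = 42: 21·x = 42, so x* = 2 and y* = 1.5·2 = 3.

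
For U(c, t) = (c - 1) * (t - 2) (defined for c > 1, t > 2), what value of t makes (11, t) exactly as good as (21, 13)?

t = 24

U(21, 13) = 220.
Set U(11, t) = 220 and solve.
With c = 11: (11 − 1) = 10, so (t − 2) = 220/10 = 22.
So t = 2 + 22 = 24.
Check: U(11, 24) = 220.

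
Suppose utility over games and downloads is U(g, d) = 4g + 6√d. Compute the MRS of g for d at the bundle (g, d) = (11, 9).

MRS = 4

MU_g = 4, MU_d = 6/(2√d).
MRS = 4 ÷ (6/(2√d)).
At (11, 9): MRS = 4.
The indifference curve has slope −4 at this bundle.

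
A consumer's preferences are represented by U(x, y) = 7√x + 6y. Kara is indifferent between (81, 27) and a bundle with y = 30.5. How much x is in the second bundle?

x = 36

U(81, 27) = 225.
Set U(x, 30.5) = 225 and solve.
With y = 30.5: 7√x = 225 − 6·30.5 = 42, so √x = 6 and x = 36.
Check: U(36, 30.5) = 225.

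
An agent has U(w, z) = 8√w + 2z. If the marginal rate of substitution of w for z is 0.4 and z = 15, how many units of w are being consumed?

MU_w = 8/(2√w), MU_z = 2.
MRS = 8/(2√w) ÷ 2.
MRS depends only on w: 2/√w = 0.4 ⇒ √w = 2/0.4 = 5 ⇒ w = 25.

w = 25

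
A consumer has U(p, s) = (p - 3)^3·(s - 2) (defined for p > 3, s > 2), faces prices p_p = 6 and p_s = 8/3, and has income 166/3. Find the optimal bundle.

MU_p = 3·(p−3)^2·(s−2), MU_s = (p−3)^3.
MRS = (3/1)·(s−2)/(p−3).
Tangency: set MRS = p_p/p_s = 6/(8/3) = 2.25.
So (3/1)·(s − 2)/(p − 3) = 2.25, i.e. (s − 2) = 0.75·(p − 3).
Rewrite the budget in excess-of-subsistence terms: 6·(p − 3) + (8/3)·(s − 2) = 166/3 − 6·3 − (8/3)·2 = 32.
Substituting, 8·(p − 3) = 32, so p − 3 = 4 and p* = 7.
Then s − 2 = 0.75·4 = 3, so s* = 5.

p* = 7, s* = 5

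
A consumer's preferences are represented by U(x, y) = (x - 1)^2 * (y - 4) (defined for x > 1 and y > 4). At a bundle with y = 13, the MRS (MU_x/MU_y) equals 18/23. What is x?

MU_x = 2·(x−1)·(y−4), MU_y = (x−1)^2.
MRS = (2/1)·(y−4)/(x−1).
Substitute y = 13: MRS = 18/(x − 1). Setting this equal to 18/23 gives x − 1 = 18/(18/23) = 23, so x = 24.

x = 24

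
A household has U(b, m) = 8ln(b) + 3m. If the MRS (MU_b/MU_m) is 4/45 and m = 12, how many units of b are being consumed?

MU_b = 8/b, MU_m = 3.
MRS = 8/b ÷ 3.
MRS depends only on b: (8/3)/b = 4/45 ⇒ b = (8/3)/(4/45) = 30.

b = 30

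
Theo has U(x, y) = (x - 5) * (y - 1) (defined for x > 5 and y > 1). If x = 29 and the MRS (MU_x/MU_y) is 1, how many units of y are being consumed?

y = 25

MU_x = (y−1), MU_y = (x−5).
MRS = (y−1)/(x−5).
Substitute x = 29: MRS = (y − 1)/24. Setting this equal to 1 gives y − 1 = 1·24 = 24, so y = 25.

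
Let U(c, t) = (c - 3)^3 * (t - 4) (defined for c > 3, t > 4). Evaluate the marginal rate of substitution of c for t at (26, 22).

MRS = 54/23

MU_c = 3·(c−3)^2·(t−4), MU_t = (c−3)^3.
MRS = (3/1)·(t−4)/(c−3).
At (26, 22): MRS = 54/23.
That is, one extra unit of c is worth 54/23 units of t at the margin.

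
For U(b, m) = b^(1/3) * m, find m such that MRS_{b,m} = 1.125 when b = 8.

m = 27

MU_b = 1/3·b^(-2/3)·m and MU_m = b^(1/3).
MRS = MU_b/MU_m = (1/3)·m/b.
Substitute b = 8: MRS = m/24. Setting m/24 = 1.125 gives m = 1.125·24 = 27.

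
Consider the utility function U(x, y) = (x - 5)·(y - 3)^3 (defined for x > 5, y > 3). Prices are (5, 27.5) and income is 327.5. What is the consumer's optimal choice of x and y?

x* = 16, y* = 9

MU_x = (y−3)^3, MU_y = 3·(x−5)·(y−3)^2.
MRS = (1/3)·(y−3)/(x−5).
Tangency: set MRS = p_x/p_y = 5/27.5 = 2/11.
So (1/3)·(y − 3)/(x − 5) = 2/11, i.e. (y − 3) = (6/11)·(x − 5).
Rewrite the budget in excess-of-subsistence terms: 5·(x − 5) + 27.5·(y − 3) = 327.5 − 5·5 − 27.5·3 = 220.
Substituting, 20·(x − 5) = 220, so x − 5 = 11 and x* = 16.
Then y − 3 = (6/11)·11 = 6, so y* = 9.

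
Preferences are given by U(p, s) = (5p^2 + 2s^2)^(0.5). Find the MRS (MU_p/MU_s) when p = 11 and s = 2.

MRS = 13.75

For CES with ρ = 2, MRS = (5/2)·(s/p)^(-1).
At (11, 2): MRS = 13.75.
So at (11, 2) the consumer would give up 13.75 units of s for one more unit of p.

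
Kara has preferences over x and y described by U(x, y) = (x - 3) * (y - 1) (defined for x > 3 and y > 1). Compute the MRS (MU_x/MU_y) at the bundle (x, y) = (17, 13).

MU_x = (y−1), MU_y = (x−3).
MRS = (y−1)/(x−3).
At (17, 13): MRS = 6/7.
That is, one extra unit of x is worth 6/7 units of y at the margin.

MRS = 6/7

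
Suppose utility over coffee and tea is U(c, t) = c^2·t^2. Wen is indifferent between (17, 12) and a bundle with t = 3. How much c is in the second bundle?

U(17, 12) = 41616.
Set U(c, 3) = 41616 and solve.
With t = 3: 3^2 = 9, so c^2 = 41616/9 = 4624; taking the square root, c = 68.
Check: U(68, 3) = 41616.

c = 68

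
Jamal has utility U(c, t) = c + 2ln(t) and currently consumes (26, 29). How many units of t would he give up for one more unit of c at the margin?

MU_c = 1, MU_t = 2/t.
MRS = 1 ÷ (2/t).
At (26, 29): MRS = 14.5.
The indifference curve has slope −14.5 at this bundle.

MRS = 14.5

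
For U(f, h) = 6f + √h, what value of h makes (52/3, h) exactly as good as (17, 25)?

h = 9

U(17, 25) = 107.
Set U(52/3, h) = 107 and solve.
With f = 52/3: √h = 107 − 6·52/3 = 3, so √h = 3 and h = 9.
Check: U(52/3, 9) = 107.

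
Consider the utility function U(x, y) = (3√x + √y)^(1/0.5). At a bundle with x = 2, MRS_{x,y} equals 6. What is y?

y = 8

For CES with ρ = 0.5, MRS = (3/1)·√(y/x).
Setting (3/1)·√(y/2) = 6 gives √(y/2) = 2, so y/2 = 4 and y = 8.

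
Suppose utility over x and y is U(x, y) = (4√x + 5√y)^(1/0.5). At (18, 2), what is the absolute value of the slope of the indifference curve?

MRS = 4/15

For CES with ρ = 0.5, MRS = (4/5)·√(y/x).
At (18, 2): MRS = 4/15.
That is, one extra unit of x is worth 4/15 units of y at the margin.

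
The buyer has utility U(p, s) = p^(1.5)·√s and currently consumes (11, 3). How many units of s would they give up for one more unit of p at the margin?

MRS = 9/11

MU_p = 1.5·√p·√s and MU_s = 0.5·p^(1.5)·s^(-0.5).
MRS = MU_p/MU_s = (3)·s/p.
At (11, 3): MRS = 9/11.
The indifference curve has slope −9/11 at this bundle.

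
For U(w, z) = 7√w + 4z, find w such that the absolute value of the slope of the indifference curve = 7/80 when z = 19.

w = 100

MU_w = 7/(2√w), MU_z = 4.
MRS = 7/(2√w) ÷ 4.
MRS depends only on w: 0.875/√w = 7/80 ⇒ √w = 0.875/(7/80) = 10 ⇒ w = 100.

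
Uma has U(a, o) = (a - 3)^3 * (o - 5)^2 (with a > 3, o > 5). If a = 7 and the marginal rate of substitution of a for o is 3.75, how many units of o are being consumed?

o = 15

MU_a = 3·(a−3)^2·(o−5)^2, MU_o = 2·(a−3)^3·(o−5).
MRS = (3/2)·(o−5)/(a−3).
Substitute a = 7: MRS = (o − 5)/(8/3). Setting this equal to 3.75 gives o − 5 = 3.75·(8/3) = 10, so o = 15.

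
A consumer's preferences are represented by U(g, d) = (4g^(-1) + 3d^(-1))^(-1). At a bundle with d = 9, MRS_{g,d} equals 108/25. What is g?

g = 5

For CES with ρ = -1, MRS = (4/3)·(d/g)^2.
Setting (4/3)·(9/g)^2 = 108/25 gives (9/g)^2 = 81/25, so 9/g = 1.8 and g = 5.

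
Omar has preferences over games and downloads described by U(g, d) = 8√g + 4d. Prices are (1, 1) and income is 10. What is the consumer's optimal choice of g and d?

MU_g = 8/(2√g), MU_d = 4.
MRS = 8/(2√g) ÷ 4.
Tangency: set MRS = p_g/p_d = 1/1 = 1.
MRS depends only on g: 1/√g = 1 ⇒ √g = 1/1 = 1 ⇒ g* = 1.
From the budget, 1·d = 10 − 1·1 = 9, so d* = 9.

g* = 1, d* = 9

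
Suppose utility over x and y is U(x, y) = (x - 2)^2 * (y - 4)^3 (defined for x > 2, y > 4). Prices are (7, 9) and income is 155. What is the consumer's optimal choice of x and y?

MU_x = 2·(x−2)·(y−4)^3, MU_y = 3·(x−2)^2·(y−4)^2.
MRS = (2/3)·(y−4)/(x−2).
Tangency: set MRS = p_x/p_y = 7/9.
So (2/3)·(y − 4)/(x − 2) = 7/9, i.e. (y − 4) = (7/6)·(x − 2).
Rewrite the budget in excess-of-subsistence terms: 7·(x − 2) + 9·(y − 4) = 155 − 7·2 − 9·4 = 105.
Substituting, 17.5·(x − 2) = 105, so x − 2 = 6 and x* = 8.
Then y − 4 = (7/6)·6 = 7, so y* = 11.

x* = 8, y* = 11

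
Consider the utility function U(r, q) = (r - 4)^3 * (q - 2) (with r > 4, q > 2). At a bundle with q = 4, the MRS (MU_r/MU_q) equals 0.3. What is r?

MU_r = 3·(r−4)^2·(q−2), MU_q = (r−4)^3.
MRS = (3/1)·(q−2)/(r−4).
Substitute q = 4: MRS = 6/(r − 4). Setting this equal to 0.3 gives r − 4 = 6/0.3 = 20, so r = 24.

r = 24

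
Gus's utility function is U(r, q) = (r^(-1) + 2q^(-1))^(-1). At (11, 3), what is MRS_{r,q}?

For CES with ρ = -1, MRS = (1/2)·(q/r)^2.
At (11, 3): MRS = 9/242.
The indifference curve has slope −9/242 at this bundle.

MRS = 9/242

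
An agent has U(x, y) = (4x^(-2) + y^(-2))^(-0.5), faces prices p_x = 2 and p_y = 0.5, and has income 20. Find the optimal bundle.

For CES with ρ = -2, MRS = (4/1)·(y/x)^3.
Tangency: set MRS = p_x/p_y = 2/0.5 = 4.
So (y/x)^3 = 1; taking the cube root, y/x = 1, i.e. y = x.
Substitute into the budget 2·x + 0.5·y = 20: 2.5·x = 20, so x* = 8 and y* = 8.

x* = 8, y* = 8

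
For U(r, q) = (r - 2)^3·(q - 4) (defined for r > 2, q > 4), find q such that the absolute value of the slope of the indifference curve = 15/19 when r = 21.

MU_r = 3·(r−2)^2·(q−4), MU_q = (r−2)^3.
MRS = (3/1)·(q−4)/(r−2).
Substitute r = 21: MRS = (q − 4)/(19/3). Setting this equal to 15/19 gives q − 4 = (15/19)·(19/3) = 5, so q = 9.

q = 9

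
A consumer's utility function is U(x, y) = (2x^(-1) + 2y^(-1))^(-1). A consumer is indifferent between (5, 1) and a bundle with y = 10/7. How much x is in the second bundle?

U depends on (x, y) only through S = 2x^(-1) + 2y^(-1), so equal utility means equal S. At (5, 1): S = 2.4.
With y = 10/7: 2·(10/7)^(-1) = 1.4, so 2x^(-1) = 2.4 − 1.4 = 1, i.e. x^(-1) = 0.5.
Hence x = 1/0.5 = 2.
Check: U(2, 10/7) = 0.4167.

x = 2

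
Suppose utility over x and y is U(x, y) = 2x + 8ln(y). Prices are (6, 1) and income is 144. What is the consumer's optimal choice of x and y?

MU_x = 2, MU_y = 8/y.
MRS = 2 ÷ (8/y).
Tangency: set MRS = p_x/p_y = 6/1 = 6.
MRS depends only on y: 0.25·y = 6 ⇒ y* = 6/0.25 = 24.
From the budget, 6·x = 144 − 1·24 = 120, so x* = 20.

x* = 20, y* = 24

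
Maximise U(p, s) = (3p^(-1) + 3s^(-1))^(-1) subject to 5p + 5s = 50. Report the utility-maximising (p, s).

p* = 5, s* = 5

For CES with ρ = -1, MRS = (s/p)^2.
Tangency: set MRS = p_p/p_s = 5/5 = 1.
So (s/p)^2 = 1; taking the square root, s/p = 1, i.e. s = p.
Substitute into the budget 5·p + 5·s = 50: 10·p = 50, so p* = 5 and s* = 5.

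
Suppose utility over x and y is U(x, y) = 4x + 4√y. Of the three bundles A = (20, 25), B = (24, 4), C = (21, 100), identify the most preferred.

Evaluate utility at each bundle:
U(A) = 100.000.
U(B) = 104.000.
U(C) = 124.000.
Highest utility is C, so C ≻ B ≻ A.

Bundle C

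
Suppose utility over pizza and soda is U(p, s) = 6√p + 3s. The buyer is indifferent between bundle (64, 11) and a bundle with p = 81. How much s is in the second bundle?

s = 9

U(64, 11) = 81.
Set U(81, s) = 81 and solve.
With p = 81: √81 = 9, so 3s = 81 − 6·9 = 27 and s = 9.
Check: U(81, 9) = 81.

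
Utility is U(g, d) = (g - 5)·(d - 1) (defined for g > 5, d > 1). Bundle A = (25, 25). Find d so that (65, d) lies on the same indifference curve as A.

d = 9

U(25, 25) = 480.
Set U(65, d) = 480 and solve.
With g = 65: (65 − 5) = 60, so (d − 1) = 480/60 = 8.
So d = 1 + 8 = 9.
Check: U(65, 9) = 480.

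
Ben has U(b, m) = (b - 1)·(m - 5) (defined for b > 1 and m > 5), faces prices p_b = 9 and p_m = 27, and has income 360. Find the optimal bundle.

b* = 13, m* = 9

MU_b = (m−5), MU_m = (b−1).
MRS = (m−5)/(b−1).
Tangency: set MRS = p_b/p_m = 9/27 = 1/3.
So (m − 5)/(b − 1) = 1/3, i.e. (m − 5) = (1/3)·(b − 1).
Rewrite the budget in excess-of-subsistence terms: 9·(b − 1) + 27·(m − 5) = 360 − 9·1 − 27·5 = 216.
Substituting, 18·(b − 1) = 216, so b − 1 = 12 and b* = 13.
Then m − 5 = (1/3)·12 = 4, so m* = 9.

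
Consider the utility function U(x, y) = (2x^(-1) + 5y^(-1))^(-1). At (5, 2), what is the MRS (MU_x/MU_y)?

MRS = 8/125

For CES with ρ = -1, MRS = (2/5)·(y/x)^2.
At (5, 2): MRS = 8/125.
So at (5, 2) the consumer would give up 8/125 units of y for one more unit of x.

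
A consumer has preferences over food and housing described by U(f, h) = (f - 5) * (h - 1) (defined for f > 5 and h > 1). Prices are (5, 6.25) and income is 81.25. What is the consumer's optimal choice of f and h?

f* = 10, h* = 5

MU_f = (h−1), MU_h = (f−5).
MRS = (h−1)/(f−5).
Tangency: set MRS = p_f/p_h = 5/6.25 = 0.8.
So (h − 1)/(f − 5) = 0.8, i.e. (h − 1) = 0.8·(f − 5).
Rewrite the budget in excess-of-subsistence terms: 5·(f − 5) + 6.25·(h − 1) = 81.25 − 5·5 − 6.25·1 = 50.
Substituting, 10·(f − 5) = 50, so f − 5 = 5 and f* = 10.
Then h − 1 = 0.8·5 = 4, so h* = 5.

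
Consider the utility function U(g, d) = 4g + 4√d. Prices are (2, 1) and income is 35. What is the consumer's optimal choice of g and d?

MU_g = 4, MU_d = 4/(2√d).
MRS = 4 ÷ (4/(2√d)).
Tangency: set MRS = p_g/p_d = 2/1 = 2.
MRS depends only on d: 2·√d = 2 ⇒ √d = 2/2 = 1 ⇒ d* = 1.
From the budget, 2·g = 35 − 1·1 = 34, so g* = 17.

g* = 17, d* = 1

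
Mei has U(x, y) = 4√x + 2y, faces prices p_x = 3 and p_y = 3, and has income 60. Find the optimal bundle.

MU_x = 4/(2√x), MU_y = 2.
MRS = 4/(2√x) ÷ 2.
Tangency: set MRS = p_x/p_y = 3/3 = 1.
MRS depends only on x: 1/√x = 1 ⇒ √x = 1/1 = 1 ⇒ x* = 1.
From the budget, 3·y = 60 − 3·1 = 57, so y* = 19.

x* = 1, y* = 19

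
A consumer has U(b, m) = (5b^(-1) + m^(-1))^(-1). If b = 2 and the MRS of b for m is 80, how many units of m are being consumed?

For CES with ρ = -1, MRS = (5/1)·(m/b)^2.
Setting (5/1)·(m/2)^2 = 80 gives (m/2)^2 = 16, so m/2 = 4 and m = 8.

m = 8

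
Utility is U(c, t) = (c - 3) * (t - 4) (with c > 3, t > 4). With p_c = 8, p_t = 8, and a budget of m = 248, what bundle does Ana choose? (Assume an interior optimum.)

c* = 15, t* = 16

MU_c = (t−4), MU_t = (c−3).
MRS = (t−4)/(c−3).
Tangency: set MRS = p_c/p_t = 8/8 = 1.
So (t − 4)/(c − 3) = 1, i.e. (t − 4) = (c − 3).
Rewrite the budget in excess-of-subsistence terms: 8·(c − 3) + 8·(t − 4) = 248 − 8·3 − 8·4 = 192.
Substituting, 16·(c − 3) = 192, so c − 3 = 12 and c* = 15.
Then t − 4 = 12, so t* = 16.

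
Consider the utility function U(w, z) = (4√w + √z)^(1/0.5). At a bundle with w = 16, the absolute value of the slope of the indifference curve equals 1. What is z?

z = 1

For CES with ρ = 0.5, MRS = (4/1)·√(z/w).
Setting (4/1)·√(z/16) = 1 gives √(z/16) = 0.25, so z/16 = 1/16 and z = 1.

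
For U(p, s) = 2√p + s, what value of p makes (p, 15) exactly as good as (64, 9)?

p = 25

U(64, 9) = 25.
Set U(p, 15) = 25 and solve.
With s = 15: 2√p = 25 − 15 = 10, so √p = 5 and p = 25.
Check: U(25, 15) = 25.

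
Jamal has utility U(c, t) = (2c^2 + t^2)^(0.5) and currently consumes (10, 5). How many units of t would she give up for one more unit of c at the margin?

MRS = 4

For CES with ρ = 2, MRS = (2/1)·(t/c)^(-1).
At (10, 5): MRS = 4.
So at (10, 5) the consumer would give up 4 units of t for one more unit of c.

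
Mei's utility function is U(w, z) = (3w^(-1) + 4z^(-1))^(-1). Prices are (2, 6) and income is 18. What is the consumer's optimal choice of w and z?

w* = 3, z* = 2

For CES with ρ = -1, MRS = (3/4)·(z/w)^2.
Tangency: set MRS = p_w/p_z = 2/6 = 1/3.
So (z/w)^2 = 4/9; taking the square root, z/w = 2/3, i.e. z = (2/3)·w.
Substitute into the budget 2·w + 6·z = 18: 6·w = 18, so w* = 3 and z* = (2/3)·3 = 2.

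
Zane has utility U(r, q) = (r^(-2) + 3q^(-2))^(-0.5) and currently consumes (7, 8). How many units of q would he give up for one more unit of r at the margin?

For CES with ρ = -2, MRS = (1/3)·(q/r)^3.
At (7, 8): MRS = 512/1029.
The indifference curve has slope −512/1029 at this bundle.

MRS = 512/1029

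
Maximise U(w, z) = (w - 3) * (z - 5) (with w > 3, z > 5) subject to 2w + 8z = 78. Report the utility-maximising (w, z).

w* = 11, z* = 7

MU_w = (z−5), MU_z = (w−3).
MRS = (z−5)/(w−3).
Tangency: set MRS = p_w/p_z = 2/8 = 0.25.
So (z − 5)/(w − 3) = 0.25, i.e. (z − 5) = 0.25·(w − 3).
Rewrite the budget in excess-of-subsistence terms: 2·(w − 3) + 8·(z − 5) = 78 − 2·3 − 8·5 = 32.
Substituting, 4·(w − 3) = 32, so w − 3 = 8 and w* = 11.
Then z − 5 = 0.25·8 = 2, so z* = 7.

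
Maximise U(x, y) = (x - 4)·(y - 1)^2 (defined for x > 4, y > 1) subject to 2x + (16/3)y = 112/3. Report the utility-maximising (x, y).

MU_x = (y−1)^2, MU_y = 2·(x−4)·(y−1).
MRS = (1/2)·(y−1)/(x−4).
Tangency: set MRS = p_x/p_y = 2/(16/3) = 0.375.
So (1/2)·(y − 1)/(x − 4) = 0.375, i.e. (y − 1) = 0.75·(x − 4).
Rewrite the budget in excess-of-subsistence terms: 2·(x − 4) + (16/3)·(y − 1) = 112/3 − 2·4 − (16/3)·1 = 24.
Substituting, 6·(x − 4) = 24, so x − 4 = 4 and x* = 8.
Then y − 1 = 0.75·4 = 3, so y* = 4.

x* = 8, y* = 4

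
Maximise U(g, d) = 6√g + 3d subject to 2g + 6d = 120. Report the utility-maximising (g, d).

MU_g = 6/(2√g), MU_d = 3.
MRS = 6/(2√g) ÷ 3.
Tangency: set MRS = p_g/p_d = 2/6 = 1/3.
MRS depends only on g: 1/√g = 1/3 ⇒ √g = 1/(1/3) = 3 ⇒ g* = 9.
From the budget, 6·d = 120 − 2·9 = 102, so d* = 17.

g* = 9, d* = 17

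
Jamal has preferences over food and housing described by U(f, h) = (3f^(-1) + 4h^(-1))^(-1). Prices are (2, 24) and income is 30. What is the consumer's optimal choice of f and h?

For CES with ρ = -1, MRS = (3/4)·(h/f)^2.
Tangency: set MRS = p_f/p_h = 2/24 = 1/12.
So (h/f)^2 = 1/9; taking the square root, h/f = 1/3, i.e. h = (1/3)·f.
Substitute into the budget 2·f + 24·h = 30: 10·f = 30, so f* = 3 and h* = (1/3)·3 = 1.

f* = 3, h* = 1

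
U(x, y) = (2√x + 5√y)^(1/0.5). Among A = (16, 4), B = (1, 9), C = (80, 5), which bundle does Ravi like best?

Bundle C

Evaluate utility at each bundle:
U(A) = 324.000.
U(B) = 289.000.
U(C) = 845.000.
Highest utility is C, so C ≻ A ≻ B.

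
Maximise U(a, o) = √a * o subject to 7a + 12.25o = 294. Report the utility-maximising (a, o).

MU_a = 0.5·a^(-0.5)·o and MU_o = √a.
MRS = MU_a/MU_o = (0.5)·o/a.
Tangency: set MRS = p_a/p_o = 7/12.25 = 4/7.
So (0.5)·o/a = 4/7, i.e. o = (8/7)·a.
Substitute into the budget 7·a + 12.25·o = 294: 21·a = 294, so a* = 14.
Then o* = (8/7)·14 = 16.

a* = 14, o* = 16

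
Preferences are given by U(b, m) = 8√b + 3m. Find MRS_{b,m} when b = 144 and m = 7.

MU_b = 8/(2√b), MU_m = 3.
MRS = 8/(2√b) ÷ 3.
At (144, 7): MRS = 1/9.
The indifference curve has slope −1/9 at this bundle.

MRS = 1/9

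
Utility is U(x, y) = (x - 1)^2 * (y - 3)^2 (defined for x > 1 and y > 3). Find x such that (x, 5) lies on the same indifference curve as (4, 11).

U(4, 11) = 576.
Set U(x, 5) = 576 and solve.
With y = 5: (5 − 3)^2 = 4, so (x − 1)^2 = 576/4 = 144.
Taking the square root (with x > 1): x − 1 = 12, so x = 13.
Check: U(13, 5) = 576.

x = 13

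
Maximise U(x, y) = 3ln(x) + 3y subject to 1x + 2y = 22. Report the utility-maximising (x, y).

MU_x = 3/x, MU_y = 3.
MRS = 3/x ÷ 3.
Tangency: set MRS = p_x/p_y = 1/2 = 0.5.
MRS depends only on x: 1/x = 0.5 ⇒ x* = 1/0.5 = 2.
From the budget, 2·y = 22 − 1·2 = 20, so y* = 10.

x* = 2, y* = 10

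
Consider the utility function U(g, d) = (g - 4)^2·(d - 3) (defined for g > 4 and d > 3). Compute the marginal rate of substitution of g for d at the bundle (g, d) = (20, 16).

MRS = 1.625

MU_g = 2·(g−4)·(d−3), MU_d = (g−4)^2.
MRS = (2/1)·(d−3)/(g−4).
At (20, 16): MRS = 1.625.
So at (20, 16) the consumer would give up 1.625 units of d for one more unit of g.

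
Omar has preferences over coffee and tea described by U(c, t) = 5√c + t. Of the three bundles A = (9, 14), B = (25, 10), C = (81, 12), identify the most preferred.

Bundle C

Evaluate utility at each bundle:
U(A) = 29.000.
U(B) = 35.000.
U(C) = 57.000.
Highest utility is C, so C ≻ B ≻ A.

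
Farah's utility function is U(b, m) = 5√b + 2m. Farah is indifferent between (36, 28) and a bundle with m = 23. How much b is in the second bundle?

U(36, 28) = 86.
Set U(b, 23) = 86 and solve.
With m = 23: 5√b = 86 − 2·23 = 40, so √b = 8 and b = 64.
Check: U(64, 23) = 86.

b = 64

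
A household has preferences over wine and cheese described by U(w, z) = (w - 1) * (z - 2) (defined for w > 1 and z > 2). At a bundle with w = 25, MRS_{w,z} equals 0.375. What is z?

MU_w = (z−2), MU_z = (w−1).
MRS = (z−2)/(w−1).
Substitute w = 25: MRS = (z − 2)/24. Setting this equal to 0.375 gives z − 2 = 0.375·24 = 9, so z = 11.

z = 11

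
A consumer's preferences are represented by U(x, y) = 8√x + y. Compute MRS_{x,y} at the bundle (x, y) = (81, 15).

MU_x = 8/(2√x), MU_y = 1.
MRS = 8/(2√x) ÷ 1.
At (81, 15): MRS = 4/9.
That is, one extra unit of x is worth 4/9 units of y at the margin.

MRS = 4/9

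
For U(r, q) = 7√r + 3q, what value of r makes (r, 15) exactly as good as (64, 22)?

U(64, 22) = 122.
Set U(r, 15) = 122 and solve.
With q = 15: 7√r = 122 − 3·15 = 77, so √r = 11 and r = 121.
Check: U(121, 15) = 122.

r = 121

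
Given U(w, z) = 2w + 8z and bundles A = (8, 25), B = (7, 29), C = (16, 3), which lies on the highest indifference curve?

Bundle B

Evaluate utility at each bundle:
U(A) = 216.
U(B) = 246.
U(C) = 56.
Highest utility is B, so B ≻ A ≻ C.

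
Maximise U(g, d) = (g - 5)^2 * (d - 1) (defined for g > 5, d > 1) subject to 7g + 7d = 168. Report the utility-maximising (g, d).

g* = 17, d* = 7

MU_g = 2·(g−5)·(d−1), MU_d = (g−5)^2.
MRS = (2/1)·(d−1)/(g−5).
Tangency: set MRS = p_g/p_d = 7/7 = 1.
So (2/1)·(d − 1)/(g − 5) = 1, i.e. (d − 1) = 0.5·(g − 5).
Rewrite the budget in excess-of-subsistence terms: 7·(g − 5) + 7·(d − 1) = 168 − 7·5 − 7·1 = 126.
Substituting, 10.5·(g − 5) = 126, so g − 5 = 12 and g* = 17.
Then d − 1 = 0.5·12 = 6, so d* = 7.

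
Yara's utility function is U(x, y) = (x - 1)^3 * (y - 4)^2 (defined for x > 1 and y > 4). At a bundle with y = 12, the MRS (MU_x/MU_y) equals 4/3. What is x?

MU_x = 3·(x−1)^2·(y−4)^2, MU_y = 2·(x−1)^3·(y−4).
MRS = (3/2)·(y−4)/(x−1).
Substitute y = 12: MRS = 12/(x − 1). Setting this equal to 4/3 gives x − 1 = 12/(4/3) = 9, so x = 10.

x = 10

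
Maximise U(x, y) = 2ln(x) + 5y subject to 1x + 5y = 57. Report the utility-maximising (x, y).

MU_x = 2/x, MU_y = 5.
MRS = 2/x ÷ 5.
Tangency: set MRS = p_x/p_y = 1/5 = 0.2.
MRS depends only on x: 0.4/x = 0.2 ⇒ x* = 0.4/0.2 = 2.
From the budget, 5·y = 57 − 1·2 = 55, so y* = 11.

x* = 2, y* = 11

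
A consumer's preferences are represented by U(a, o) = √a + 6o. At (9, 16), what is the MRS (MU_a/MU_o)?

MRS = 1/36

MU_a = 1/(2√a), MU_o = 6.
MRS = 1/(2√a) ÷ 6.
At (9, 16): MRS = 1/36.
The indifference curve has slope −1/36 at this bundle.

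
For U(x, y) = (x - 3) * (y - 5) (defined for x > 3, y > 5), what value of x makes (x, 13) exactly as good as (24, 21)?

U(24, 21) = 336.
Set U(x, 13) = 336 and solve.
With y = 13: (13 − 5) = 8, so (x − 3) = 336/8 = 42.
So x = 3 + 42 = 45.
Check: U(45, 13) = 336.

x = 45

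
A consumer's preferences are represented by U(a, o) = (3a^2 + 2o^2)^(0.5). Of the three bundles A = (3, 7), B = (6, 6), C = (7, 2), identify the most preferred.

Evaluate utility at each bundle:
U(A) = 11.180.
U(B) = 13.416.
U(C) = 12.450.
Highest utility is B, so B ≻ C ≻ A.

Bundle B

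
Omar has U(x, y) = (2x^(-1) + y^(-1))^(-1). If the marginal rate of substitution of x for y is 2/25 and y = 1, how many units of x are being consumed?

x = 5

For CES with ρ = -1, MRS = (2/1)·(y/x)^2.
Setting (2/1)·(1/x)^2 = 2/25 gives (1/x)^2 = 1/25, so 1/x = 0.2 and x = 5.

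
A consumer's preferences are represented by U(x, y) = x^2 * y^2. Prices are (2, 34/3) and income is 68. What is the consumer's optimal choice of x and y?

MU_x = 2·x·y^2 and MU_y = 2·x^2·y.
MRS = MU_x/MU_y = y/x.
Tangency: set MRS = p_x/p_y = 2/(34/3) = 3/17.
So y/x = 3/17, i.e. y = (3/17)·x.
Substitute into the budget 2·x + (34/3)·y = 68: 4·x = 68, so x* = 17.
Then y* = (3/17)·17 = 3.

x* = 17, y* = 3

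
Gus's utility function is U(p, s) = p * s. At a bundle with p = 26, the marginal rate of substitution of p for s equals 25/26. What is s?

MU_p = s and MU_s = p.
MRS = MU_p/MU_s = s/p.
Substitute p = 26: MRS = s/26. Setting s/26 = 25/26 gives s = (25/26)·26 = 25.

s = 25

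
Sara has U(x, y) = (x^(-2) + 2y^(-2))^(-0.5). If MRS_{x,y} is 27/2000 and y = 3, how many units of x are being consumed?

x = 10

For CES with ρ = -2, MRS = (1/2)·(y/x)^3.
Setting (1/2)·(3/x)^3 = 27/2000 gives (3/x)^3 = 27/1000, so 3/x = 0.3 and x = 10.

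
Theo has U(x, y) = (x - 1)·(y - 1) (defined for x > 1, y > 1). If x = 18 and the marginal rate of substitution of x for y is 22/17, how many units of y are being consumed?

y = 23

MU_x = (y−1), MU_y = (x−1).
MRS = (y−1)/(x−1).
Substitute x = 18: MRS = (y − 1)/17. Setting this equal to 22/17 gives y − 1 = (22/17)·17 = 22, so y = 23.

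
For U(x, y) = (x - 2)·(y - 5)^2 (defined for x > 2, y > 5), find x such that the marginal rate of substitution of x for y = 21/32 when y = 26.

x = 18

MU_x = (y−5)^2, MU_y = 2·(x−2)·(y−5).
MRS = (1/2)·(y−5)/(x−2).
Substitute y = 26: MRS = 10.5/(x − 2). Setting this equal to 21/32 gives x − 2 = 10.5/(21/32) = 16, so x = 18.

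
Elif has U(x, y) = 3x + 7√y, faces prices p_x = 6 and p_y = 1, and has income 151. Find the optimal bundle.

x* = 17, y* = 49

MU_x = 3, MU_y = 7/(2√y).
MRS = 3 ÷ (7/(2√y)).
Tangency: set MRS = p_x/p_y = 6/1 = 6.
MRS depends only on y: (6/7)·√y = 6 ⇒ √y = 6/(6/7) = 7 ⇒ y* = 49.
From the budget, 6·x = 151 − 1·49 = 102, so x* = 17.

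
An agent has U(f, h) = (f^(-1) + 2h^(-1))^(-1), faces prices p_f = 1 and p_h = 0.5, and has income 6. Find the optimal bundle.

f* = 3, h* = 6

For CES with ρ = -1, MRS = (1/2)·(h/f)^2.
Tangency: set MRS = p_f/p_h = 1/0.5 = 2.
So (h/f)^2 = 4; taking the square root, h/f = 2, i.e. h = 2·f.
Substitute into the budget 1·f + 0.5·h = 6: 2·f = 6, so f* = 3 and h* = 2·3 = 6.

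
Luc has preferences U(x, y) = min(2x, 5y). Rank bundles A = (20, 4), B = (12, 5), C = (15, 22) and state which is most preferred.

Bundle C

Evaluate utility at each bundle:
U(A) = 20.
U(B) = 24.
U(C) = 30.
Highest utility is C, so C ≻ B ≻ A.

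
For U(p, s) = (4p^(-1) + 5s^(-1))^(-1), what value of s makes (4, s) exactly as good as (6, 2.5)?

U depends on (p, s) only through S = 4p^(-1) + 5s^(-1), so equal utility means equal S. At (6, 2.5): S = 8/3.
With p = 4: 4·4^(-1) = 1, so 5s^(-1) = 8/3 − 1 = 5/3, i.e. s^(-1) = 1/3.
Hence s = 1/(1/3) = 3.
Check: U(4, 3) = 0.375.

s = 3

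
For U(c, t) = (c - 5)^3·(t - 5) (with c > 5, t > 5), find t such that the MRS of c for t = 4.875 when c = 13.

MU_c = 3·(c−5)^2·(t−5), MU_t = (c−5)^3.
MRS = (3/1)·(t−5)/(c−5).
Substitute c = 13: MRS = (t − 5)/(8/3). Setting this equal to 4.875 gives t − 5 = 4.875·(8/3) = 13, so t = 18.

t = 18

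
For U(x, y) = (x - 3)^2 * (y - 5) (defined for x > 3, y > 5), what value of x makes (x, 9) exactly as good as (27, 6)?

x = 15

U(27, 6) = 576.
Set U(x, 9) = 576 and solve.
With y = 9: (9 − 5) = 4, so (x − 3)^2 = 576/4 = 144.
Taking the square root (with x > 3): x − 3 = 12, so x = 15.
Check: U(15, 9) = 576.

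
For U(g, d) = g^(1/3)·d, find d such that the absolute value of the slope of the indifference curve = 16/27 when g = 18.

d = 32

MU_g = 1/3·g^(-2/3)·d and MU_d = g^(1/3).
MRS = MU_g/MU_d = (1/3)·d/g.
Substitute g = 18: MRS = d/54. Setting d/54 = 16/27 gives d = (16/27)·54 = 32.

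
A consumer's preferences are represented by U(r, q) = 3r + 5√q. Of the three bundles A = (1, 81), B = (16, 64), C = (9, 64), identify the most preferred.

Bundle B

Evaluate utility at each bundle:
U(A) = 48.000.
U(B) = 88.000.
U(C) = 67.000.
Highest utility is B, so B ≻ C ≻ A.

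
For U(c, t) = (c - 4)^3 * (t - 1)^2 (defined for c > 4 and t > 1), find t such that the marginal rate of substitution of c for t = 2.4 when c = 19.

MU_c = 3·(c−4)^2·(t−1)^2, MU_t = 2·(c−4)^3·(t−1).
MRS = (3/2)·(t−1)/(c−4).
Substitute c = 19: MRS = (t − 1)/10. Setting this equal to 2.4 gives t − 1 = 2.4·10 = 24, so t = 25.

t = 25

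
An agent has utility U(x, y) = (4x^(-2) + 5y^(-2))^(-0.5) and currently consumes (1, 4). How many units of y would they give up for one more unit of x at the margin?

MRS = 51.2

For CES with ρ = -2, MRS = (4/5)·(y/x)^3.
At (1, 4): MRS = 51.2.
The indifference curve has slope −51.2 at this bundle.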